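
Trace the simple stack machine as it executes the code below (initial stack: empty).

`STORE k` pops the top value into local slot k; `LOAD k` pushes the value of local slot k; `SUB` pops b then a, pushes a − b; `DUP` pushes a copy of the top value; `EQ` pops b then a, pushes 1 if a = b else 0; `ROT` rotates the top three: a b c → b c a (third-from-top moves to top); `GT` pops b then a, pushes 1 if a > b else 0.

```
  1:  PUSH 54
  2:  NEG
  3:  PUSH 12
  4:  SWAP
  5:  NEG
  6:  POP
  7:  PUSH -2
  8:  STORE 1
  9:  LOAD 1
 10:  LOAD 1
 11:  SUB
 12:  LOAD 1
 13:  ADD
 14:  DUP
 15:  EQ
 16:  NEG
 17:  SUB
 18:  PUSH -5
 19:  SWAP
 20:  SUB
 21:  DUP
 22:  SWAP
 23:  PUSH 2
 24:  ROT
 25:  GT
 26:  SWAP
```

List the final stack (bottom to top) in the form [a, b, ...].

[1, -18]

PUSH 54  [54]
NEG      [-54]
PUSH 12  [-54, 12]
SWAP     [12, -54]
NEG      [12, 54]
POP      [12]
PUSH -2  [12, -2]
STORE 1  [12]
LOAD 1   [12, -2]
LOAD 1   [12, -2, -2]
SUB      [12, 0]
LOAD 1   [12, 0, -2]
ADD      [12, -2]
DUP      [12, -2, -2]
EQ       [12, 1]
NEG      [12, -1]
SUB      [13]
PUSH -5  [13, -5]
SWAP     [-5, 13]
SUB      [-18]
DUP      [-18, -18]
SWAP     [-18, -18]
PUSH 2   [-18, -18, 2]
ROT      [-18, 2, -18]
GT       [-18, 1]
SWAP     [1, -18]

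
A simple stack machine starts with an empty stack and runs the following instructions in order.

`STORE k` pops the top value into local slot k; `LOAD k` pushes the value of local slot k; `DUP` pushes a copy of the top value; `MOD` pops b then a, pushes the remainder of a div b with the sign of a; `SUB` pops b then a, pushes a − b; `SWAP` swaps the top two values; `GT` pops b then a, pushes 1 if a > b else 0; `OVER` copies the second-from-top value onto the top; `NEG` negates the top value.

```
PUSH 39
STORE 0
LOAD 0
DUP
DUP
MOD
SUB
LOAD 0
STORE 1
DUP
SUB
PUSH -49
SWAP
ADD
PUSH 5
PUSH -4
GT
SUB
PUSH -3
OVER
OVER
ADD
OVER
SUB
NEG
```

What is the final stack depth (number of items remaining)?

3

PUSH 39  → 39
STORE 0  → (empty)
LOAD 0   → 39
DUP      → 39 39
DUP      → 39 39 39
MOD      → 39 0
SUB      → 39
LOAD 0   → 39 39
STORE 1  → 39
DUP      → 39 39
SUB      → 0
PUSH -49 → 0 -49
SWAP     → -49 0
ADD      → -49
PUSH 5   → -49 5
PUSH -4  → -49 5 -4
GT       → -49 1
SUB      → -50
PUSH -3  → -50 -3
OVER     → -50 -3 -50
OVER     → -50 -3 -50 -3
ADD      → -50 -3 -53
OVER     → -50 -3 -53 -3
SUB      → -50 -3 -50
NEG      → -50 -3 50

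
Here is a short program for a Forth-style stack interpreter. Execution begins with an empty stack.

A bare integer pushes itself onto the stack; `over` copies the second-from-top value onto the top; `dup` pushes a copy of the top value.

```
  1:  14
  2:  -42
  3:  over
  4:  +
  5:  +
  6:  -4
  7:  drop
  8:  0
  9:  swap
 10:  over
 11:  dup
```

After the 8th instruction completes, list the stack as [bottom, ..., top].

[-14, 0]

14   -> [14]
-42  -> [14, -42]
over -> [14, -42, 14]
+    -> [14, -28]
+    -> [-14]
-4   -> [-14, -4]
drop -> [-14]
0    -> [-14, 0]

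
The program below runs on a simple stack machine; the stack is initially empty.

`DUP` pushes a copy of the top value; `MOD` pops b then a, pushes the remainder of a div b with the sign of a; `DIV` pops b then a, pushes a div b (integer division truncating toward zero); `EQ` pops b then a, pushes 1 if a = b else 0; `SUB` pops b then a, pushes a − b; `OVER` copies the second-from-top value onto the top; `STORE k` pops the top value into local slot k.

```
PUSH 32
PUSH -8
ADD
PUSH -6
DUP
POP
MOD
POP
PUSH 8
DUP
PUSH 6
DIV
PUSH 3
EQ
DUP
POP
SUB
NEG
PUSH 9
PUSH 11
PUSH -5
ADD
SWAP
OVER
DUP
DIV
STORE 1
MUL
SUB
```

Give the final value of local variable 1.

PUSH 32 -> [32]
PUSH -8 -> [32, -8]
ADD     -> [24]
PUSH -6 -> [24, -6]
DUP     -> [24, -6, -6]
POP     -> [24, -6]
MOD     -> [0]
POP     -> []
PUSH 8  -> [8]
DUP     -> [8, 8]
PUSH 6  -> [8, 8, 6]
DIV     -> [8, 1]
PUSH 3  -> [8, 1, 3]
EQ      -> [8, 0]
DUP     -> [8, 0, 0]
POP     -> [8, 0]
SUB     -> [8]
NEG     -> [-8]
PUSH 9  -> [-8, 9]
PUSH 11 -> [-8, 9, 11]
PUSH -5 -> [-8, 9, 11, -5]
ADD     -> [-8, 9, 6]
SWAP    -> [-8, 6, 9]
OVER    -> [-8, 6, 9, 6]
DUP     -> [-8, 6, 9, 6, 6]
DIV     -> [-8, 6, 9, 1]
STORE 1 -> [-8, 6, 9]
MUL     -> [-8, 54]
SUB     -> [-62]

1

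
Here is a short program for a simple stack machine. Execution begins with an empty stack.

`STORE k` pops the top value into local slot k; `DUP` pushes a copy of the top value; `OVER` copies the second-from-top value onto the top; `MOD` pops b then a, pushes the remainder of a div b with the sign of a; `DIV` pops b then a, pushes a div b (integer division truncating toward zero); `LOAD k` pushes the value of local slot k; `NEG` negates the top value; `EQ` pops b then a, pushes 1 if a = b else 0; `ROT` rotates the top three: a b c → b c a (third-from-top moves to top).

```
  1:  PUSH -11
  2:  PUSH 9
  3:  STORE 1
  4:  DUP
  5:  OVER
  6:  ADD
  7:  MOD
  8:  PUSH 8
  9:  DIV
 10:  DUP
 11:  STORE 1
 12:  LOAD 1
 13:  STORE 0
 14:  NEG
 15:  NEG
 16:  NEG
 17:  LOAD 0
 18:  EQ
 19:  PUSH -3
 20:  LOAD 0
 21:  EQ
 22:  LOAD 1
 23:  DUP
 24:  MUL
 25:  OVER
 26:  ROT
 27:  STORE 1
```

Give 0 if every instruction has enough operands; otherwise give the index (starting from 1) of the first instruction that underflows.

PUSH -11 -> [-11]
PUSH 9   -> [-11, 9]
STORE 1  -> [-11]
DUP      -> [-11, -11]
OVER     -> [-11, -11, -11]
ADD      -> [-11, -22]
MOD      -> [-11]
PUSH 8   -> [-11, 8]
DIV      -> [-1]
DUP      -> [-1, -1]
STORE 1  -> [-1]
LOAD 1   -> [-1, -1]
STORE 0  -> [-1]
NEG      -> [1]
NEG      -> [-1]
NEG      -> [1]
LOAD 0   -> [1, -1]
EQ       -> [0]
PUSH -3  -> [0, -3]
LOAD 0   -> [0, -3, -1]
EQ       -> [0, 0]
LOAD 1   -> [0, 0, -1]
DUP      -> [0, 0, -1, -1]
MUL      -> [0, 0, 1]
OVER     -> [0, 0, 1, 0]
ROT      -> [0, 1, 0, 0]
STORE 1  -> [0, 1, 0]

0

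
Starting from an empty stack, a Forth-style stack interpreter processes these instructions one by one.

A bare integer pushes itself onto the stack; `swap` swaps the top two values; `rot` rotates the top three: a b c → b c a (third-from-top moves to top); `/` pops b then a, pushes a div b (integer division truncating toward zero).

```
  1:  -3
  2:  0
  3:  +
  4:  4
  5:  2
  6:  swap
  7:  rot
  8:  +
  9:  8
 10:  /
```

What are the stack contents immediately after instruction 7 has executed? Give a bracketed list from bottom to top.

[2, 4, -3]

-3   -> [-3]
0    -> [-3, 0]
+    -> [-3]
4    -> [-3, 4]
2    -> [-3, 4, 2]
swap -> [-3, 2, 4]
rot  -> [2, 4, -3]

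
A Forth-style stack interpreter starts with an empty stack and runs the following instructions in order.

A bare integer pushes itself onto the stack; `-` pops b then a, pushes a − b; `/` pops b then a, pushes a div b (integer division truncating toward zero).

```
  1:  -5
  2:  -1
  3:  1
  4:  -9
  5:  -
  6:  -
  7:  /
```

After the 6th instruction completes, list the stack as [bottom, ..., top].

-5 -> -5
-1 -> -5 -1
1  -> -5 -1 1
-9 -> -5 -1 1 -9
-  -> -5 -1 10
-  -> -5 -11

[-5, -11]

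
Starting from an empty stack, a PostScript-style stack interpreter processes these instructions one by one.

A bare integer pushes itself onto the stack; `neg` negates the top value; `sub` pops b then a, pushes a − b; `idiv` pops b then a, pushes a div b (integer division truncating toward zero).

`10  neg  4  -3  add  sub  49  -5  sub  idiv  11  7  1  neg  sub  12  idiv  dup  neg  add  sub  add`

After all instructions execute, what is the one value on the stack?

10   → [10]
neg  → [-10]
4    → [-10, 4]
-3   → [-10, 4, -3]
add  → [-10, 1]
sub  → [-11]
49   → [-11, 49]
-5   → [-11, 49, -5]
sub  → [-11, 54]
idiv → [0]
11   → [0, 11]
7    → [0, 11, 7]
1    → [0, 11, 7, 1]
neg  → [0, 11, 7, -1]
sub  → [0, 11, 8]
12   → [0, 11, 8, 12]
idiv → [0, 11, 0]
dup  → [0, 11, 0, 0]
neg  → [0, 11, 0, 0]
add  → [0, 11, 0]
sub  → [0, 11]
add  → [11]

11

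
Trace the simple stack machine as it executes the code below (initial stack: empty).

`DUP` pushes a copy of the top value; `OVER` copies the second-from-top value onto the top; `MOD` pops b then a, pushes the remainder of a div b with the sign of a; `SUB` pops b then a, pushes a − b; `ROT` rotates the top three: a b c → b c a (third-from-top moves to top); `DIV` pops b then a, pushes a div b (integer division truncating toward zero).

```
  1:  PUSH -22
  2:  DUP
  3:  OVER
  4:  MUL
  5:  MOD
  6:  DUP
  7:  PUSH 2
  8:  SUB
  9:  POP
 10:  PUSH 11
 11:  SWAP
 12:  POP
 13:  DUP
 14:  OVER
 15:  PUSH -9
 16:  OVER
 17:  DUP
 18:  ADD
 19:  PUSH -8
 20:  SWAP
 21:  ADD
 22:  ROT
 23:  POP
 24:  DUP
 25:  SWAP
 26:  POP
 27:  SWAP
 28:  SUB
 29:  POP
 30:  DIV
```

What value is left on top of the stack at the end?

1

PUSH -22 -> -22
DUP      -> -22 -22
OVER     -> -22 -22 -22
MUL      -> -22 484
MOD      -> -22
DUP      -> -22 -22
PUSH 2   -> -22 -22 2
SUB      -> -22 -24
POP      -> -22
PUSH 11  -> -22 11
SWAP     -> 11 -22
POP      -> 11
DUP      -> 11 11
OVER     -> 11 11 11
PUSH -9  -> 11 11 11 -9
OVER     -> 11 11 11 -9 11
DUP      -> 11 11 11 -9 11 11
ADD      -> 11 11 11 -9 22
PUSH -8  -> 11 11 11 -9 22 -8
SWAP     -> 11 11 11 -9 -8 22
ADD      -> 11 11 11 -9 14
ROT      -> 11 11 -9 14 11
POP      -> 11 11 -9 14
DUP      -> 11 11 -9 14 14
SWAP     -> 11 11 -9 14 14
POP      -> 11 11 -9 14
SWAP     -> 11 11 14 -9
SUB      -> 11 11 23
POP      -> 11 11
DIV      -> 1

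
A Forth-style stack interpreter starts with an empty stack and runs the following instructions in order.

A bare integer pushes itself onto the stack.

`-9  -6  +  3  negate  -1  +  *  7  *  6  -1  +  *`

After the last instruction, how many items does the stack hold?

-9     : -9
-6     : -9 -6
+      : -15
3      : -15 3
negate : -15 -3
-1     : -15 -3 -1
+      : -15 -4
*      : 60
7      : 60 7
*      : 420
6      : 420 6
-1     : 420 6 -1
+      : 420 5
*      : 2100

1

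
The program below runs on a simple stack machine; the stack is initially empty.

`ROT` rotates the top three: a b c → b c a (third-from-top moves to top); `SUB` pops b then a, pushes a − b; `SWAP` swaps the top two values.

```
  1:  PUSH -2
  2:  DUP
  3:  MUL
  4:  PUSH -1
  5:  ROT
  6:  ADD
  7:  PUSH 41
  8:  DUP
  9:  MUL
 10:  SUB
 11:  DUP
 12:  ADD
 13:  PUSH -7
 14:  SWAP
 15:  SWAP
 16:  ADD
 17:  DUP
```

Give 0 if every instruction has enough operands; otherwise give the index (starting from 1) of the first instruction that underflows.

PUSH -2  [-2]
DUP      [-2, -2]
MUL      [4]
PUSH -1  [4, -1]
ROT  — needs 3 operands, stack has 2 → underflow

5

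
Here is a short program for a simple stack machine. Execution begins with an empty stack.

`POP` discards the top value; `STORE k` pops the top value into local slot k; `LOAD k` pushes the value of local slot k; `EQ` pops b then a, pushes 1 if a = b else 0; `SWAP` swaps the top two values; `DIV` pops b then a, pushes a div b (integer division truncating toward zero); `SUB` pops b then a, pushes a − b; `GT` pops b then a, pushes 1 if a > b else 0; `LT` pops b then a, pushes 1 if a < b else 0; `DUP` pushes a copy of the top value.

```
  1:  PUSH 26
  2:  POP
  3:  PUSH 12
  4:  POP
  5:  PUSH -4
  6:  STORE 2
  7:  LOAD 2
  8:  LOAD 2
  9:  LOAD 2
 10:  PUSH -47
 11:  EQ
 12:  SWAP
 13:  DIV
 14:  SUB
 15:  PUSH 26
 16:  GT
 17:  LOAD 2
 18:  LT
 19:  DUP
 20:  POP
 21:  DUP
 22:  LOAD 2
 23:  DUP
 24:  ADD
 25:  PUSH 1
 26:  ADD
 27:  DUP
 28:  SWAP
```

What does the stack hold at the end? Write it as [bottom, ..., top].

PUSH 26  : [26]
POP      : []
PUSH 12  : [12]
POP      : []
PUSH -4  : [-4]
STORE 2  : []
LOAD 2   : [-4]
LOAD 2   : [-4, -4]
LOAD 2   : [-4, -4, -4]
PUSH -47 : [-4, -4, -4, -47]
EQ       : [-4, -4, 0]
SWAP     : [-4, 0, -4]
DIV      : [-4, 0]
SUB      : [-4]
PUSH 26  : [-4, 26]
GT       : [0]
LOAD 2   : [0, -4]
LT       : [0]
DUP      : [0, 0]
POP      : [0]
DUP      : [0, 0]
LOAD 2   : [0, 0, -4]
DUP      : [0, 0, -4, -4]
ADD      : [0, 0, -8]
PUSH 1   : [0, 0, -8, 1]
ADD      : [0, 0, -7]
DUP      : [0, 0, -7, -7]
SWAP     : [0, 0, -7, -7]

[0, 0, -7, -7]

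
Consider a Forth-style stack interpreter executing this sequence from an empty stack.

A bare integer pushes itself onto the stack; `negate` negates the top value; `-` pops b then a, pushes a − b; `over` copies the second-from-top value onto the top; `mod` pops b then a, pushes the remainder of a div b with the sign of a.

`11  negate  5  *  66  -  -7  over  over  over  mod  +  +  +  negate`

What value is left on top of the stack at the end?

11      11
negate  -11
5       -11 5
*       -55
66      -55 66
-       -121
-7      -121 -7
over    -121 -7 -121
over    -121 -7 -121 -7
over    -121 -7 -121 -7 -121
mod     -121 -7 -121 -7
+       -121 -7 -128
+       -121 -135
+       -256
negate  256

256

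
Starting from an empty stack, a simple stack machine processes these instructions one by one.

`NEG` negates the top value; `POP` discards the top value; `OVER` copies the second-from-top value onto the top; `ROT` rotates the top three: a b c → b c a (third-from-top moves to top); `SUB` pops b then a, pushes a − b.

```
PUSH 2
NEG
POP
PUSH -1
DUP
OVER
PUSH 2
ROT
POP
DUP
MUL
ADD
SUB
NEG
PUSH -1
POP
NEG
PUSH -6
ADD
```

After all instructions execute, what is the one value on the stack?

PUSH 2  : 2
NEG     : -2
POP     : (empty)
PUSH -1 : -1
DUP     : -1 -1
OVER    : -1 -1 -1
PUSH 2  : -1 -1 -1 2
ROT     : -1 -1 2 -1
POP     : -1 -1 2
DUP     : -1 -1 2 2
MUL     : -1 -1 4
ADD     : -1 3
SUB     : -4
NEG     : 4
PUSH -1 : 4 -1
POP     : 4
NEG     : -4
PUSH -6 : -4 -6
ADD     : -10

-10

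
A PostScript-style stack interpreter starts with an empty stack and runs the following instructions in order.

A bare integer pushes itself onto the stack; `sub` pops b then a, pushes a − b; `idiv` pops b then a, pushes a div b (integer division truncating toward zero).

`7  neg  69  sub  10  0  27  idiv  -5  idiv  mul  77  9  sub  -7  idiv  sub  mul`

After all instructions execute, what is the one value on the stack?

-684

7     [7]
neg   [-7]
69    [-7, 69]
sub   [-76]
10    [-76, 10]
0     [-76, 10, 0]
27    [-76, 10, 0, 27]
idiv  [-76, 10, 0]
-5    [-76, 10, 0, -5]
idiv  [-76, 10, 0]
mul   [-76, 0]
77    [-76, 0, 77]
9     [-76, 0, 77, 9]
sub   [-76, 0, 68]
-7    [-76, 0, 68, -7]
idiv  [-76, 0, -9]
sub   [-76, 9]
mul   [-684]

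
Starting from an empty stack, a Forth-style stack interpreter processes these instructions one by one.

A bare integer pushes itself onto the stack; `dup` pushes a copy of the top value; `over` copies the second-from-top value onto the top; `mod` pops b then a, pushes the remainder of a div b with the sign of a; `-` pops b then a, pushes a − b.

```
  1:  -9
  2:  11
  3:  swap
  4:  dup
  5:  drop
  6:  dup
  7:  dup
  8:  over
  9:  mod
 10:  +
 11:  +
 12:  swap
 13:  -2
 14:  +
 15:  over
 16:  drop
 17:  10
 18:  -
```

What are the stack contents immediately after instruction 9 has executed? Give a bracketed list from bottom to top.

[11, -9, -9, 0]

-9   -> -9
11   -> -9 11
swap -> 11 -9
dup  -> 11 -9 -9
drop -> 11 -9
dup  -> 11 -9 -9
dup  -> 11 -9 -9 -9
over -> 11 -9 -9 -9 -9
mod  -> 11 -9 -9 0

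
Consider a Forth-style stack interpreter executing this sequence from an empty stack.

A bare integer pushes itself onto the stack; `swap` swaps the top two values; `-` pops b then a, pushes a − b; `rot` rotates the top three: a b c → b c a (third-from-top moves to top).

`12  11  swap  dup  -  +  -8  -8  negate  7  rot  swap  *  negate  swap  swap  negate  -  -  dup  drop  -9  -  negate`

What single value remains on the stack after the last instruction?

12     : 12
11     : 12 11
swap   : 11 12
dup    : 11 12 12
-      : 11 0
+      : 11
-8     : 11 -8
-8     : 11 -8 -8
negate : 11 -8 8
7      : 11 -8 8 7
rot    : 11 8 7 -8
swap   : 11 8 -8 7
*      : 11 8 -56
negate : 11 8 56
swap   : 11 56 8
swap   : 11 8 56
negate : 11 8 -56
-      : 11 64
-      : -53
dup    : -53 -53
drop   : -53
-9     : -53 -9
-      : -44
negate : 44

44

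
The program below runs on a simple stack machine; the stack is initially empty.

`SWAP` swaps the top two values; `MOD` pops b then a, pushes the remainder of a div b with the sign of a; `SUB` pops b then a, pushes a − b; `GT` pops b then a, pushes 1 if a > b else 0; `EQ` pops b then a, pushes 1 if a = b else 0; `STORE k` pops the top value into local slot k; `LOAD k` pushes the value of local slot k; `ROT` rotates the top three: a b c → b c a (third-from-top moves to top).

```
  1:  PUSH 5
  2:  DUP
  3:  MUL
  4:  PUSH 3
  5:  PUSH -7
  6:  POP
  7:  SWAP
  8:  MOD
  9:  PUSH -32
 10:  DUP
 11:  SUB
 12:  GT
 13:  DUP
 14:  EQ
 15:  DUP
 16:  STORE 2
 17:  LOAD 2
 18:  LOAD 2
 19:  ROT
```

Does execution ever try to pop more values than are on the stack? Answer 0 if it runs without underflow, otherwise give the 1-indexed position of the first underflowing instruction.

0

PUSH 5   → [5]
DUP      → [5, 5]
MUL      → [25]
PUSH 3   → [25, 3]
PUSH -7  → [25, 3, -7]
POP      → [25, 3]
SWAP     → [3, 25]
MOD      → [3]
PUSH -32 → [3, -32]
DUP      → [3, -32, -32]
SUB      → [3, 0]
GT       → [1]
DUP      → [1, 1]
EQ       → [1]
DUP      → [1, 1]
STORE 2  → [1]
LOAD 2   → [1, 1]
LOAD 2   → [1, 1, 1]
ROT      → [1, 1, 1]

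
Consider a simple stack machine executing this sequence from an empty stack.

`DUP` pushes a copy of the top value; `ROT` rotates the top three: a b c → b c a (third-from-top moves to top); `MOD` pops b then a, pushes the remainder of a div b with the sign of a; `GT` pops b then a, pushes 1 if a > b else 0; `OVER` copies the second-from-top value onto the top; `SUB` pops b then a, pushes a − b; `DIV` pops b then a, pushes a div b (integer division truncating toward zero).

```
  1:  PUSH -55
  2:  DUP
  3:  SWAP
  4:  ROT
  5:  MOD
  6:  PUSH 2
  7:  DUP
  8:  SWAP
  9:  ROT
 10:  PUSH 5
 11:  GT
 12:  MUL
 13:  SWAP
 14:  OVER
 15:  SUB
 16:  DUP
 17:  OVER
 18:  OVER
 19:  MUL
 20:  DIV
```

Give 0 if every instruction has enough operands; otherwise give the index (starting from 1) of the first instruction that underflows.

4

PUSH -55 -> -55
DUP      -> -55 -55
SWAP     -> -55 -55
ROT  — needs 3 operands, stack has 2 → underflow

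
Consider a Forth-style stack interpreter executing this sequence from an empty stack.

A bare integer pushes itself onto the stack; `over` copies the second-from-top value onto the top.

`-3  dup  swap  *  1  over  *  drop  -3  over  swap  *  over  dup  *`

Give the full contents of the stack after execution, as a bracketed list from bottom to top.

[9, -27, 81]

-3   -> -3
dup  -> -3 -3
swap -> -3 -3
*    -> 9
1    -> 9 1
over -> 9 1 9
*    -> 9 9
drop -> 9
-3   -> 9 -3
over -> 9 -3 9
swap -> 9 9 -3
*    -> 9 -27
over -> 9 -27 9
dup  -> 9 -27 9 9
*    -> 9 -27 81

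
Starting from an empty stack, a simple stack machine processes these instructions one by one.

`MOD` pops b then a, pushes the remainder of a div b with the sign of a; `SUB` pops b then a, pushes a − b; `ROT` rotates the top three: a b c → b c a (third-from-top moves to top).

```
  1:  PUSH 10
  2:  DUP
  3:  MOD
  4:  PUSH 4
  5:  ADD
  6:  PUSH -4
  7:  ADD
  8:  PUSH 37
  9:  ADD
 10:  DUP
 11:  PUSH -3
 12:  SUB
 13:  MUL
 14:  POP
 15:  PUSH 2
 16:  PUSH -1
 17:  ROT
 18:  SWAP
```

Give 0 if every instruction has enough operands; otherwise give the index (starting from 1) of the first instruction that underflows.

17

PUSH 10 → [10]
DUP     → [10, 10]
MOD     → [0]
PUSH 4  → [0, 4]
ADD     → [4]
PUSH -4 → [4, -4]
ADD     → [0]
PUSH 37 → [0, 37]
ADD     → [37]
DUP     → [37, 37]
PUSH -3 → [37, 37, -3]
SUB     → [37, 40]
MUL     → [1480]
POP     → []
PUSH 2  → [2]
PUSH -1 → [2, -1]
ROT  — needs 3 operands, stack has 2 → underflow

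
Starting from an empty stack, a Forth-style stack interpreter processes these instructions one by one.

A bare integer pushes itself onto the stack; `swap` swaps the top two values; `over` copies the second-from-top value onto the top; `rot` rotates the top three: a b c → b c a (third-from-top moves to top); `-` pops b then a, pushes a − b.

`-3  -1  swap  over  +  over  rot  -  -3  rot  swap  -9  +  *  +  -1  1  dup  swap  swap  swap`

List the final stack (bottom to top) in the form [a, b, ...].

-3   -> -3
-1   -> -3 -1
swap -> -1 -3
over -> -1 -3 -1
+    -> -1 -4
over -> -1 -4 -1
rot  -> -4 -1 -1
-    -> -4 0
-3   -> -4 0 -3
rot  -> 0 -3 -4
swap -> 0 -4 -3
-9   -> 0 -4 -3 -9
+    -> 0 -4 -12
*    -> 0 48
+    -> 48
-1   -> 48 -1
1    -> 48 -1 1
dup  -> 48 -1 1 1
swap -> 48 -1 1 1
swap -> 48 -1 1 1
swap -> 48 -1 1 1

[48, -1, 1, 1]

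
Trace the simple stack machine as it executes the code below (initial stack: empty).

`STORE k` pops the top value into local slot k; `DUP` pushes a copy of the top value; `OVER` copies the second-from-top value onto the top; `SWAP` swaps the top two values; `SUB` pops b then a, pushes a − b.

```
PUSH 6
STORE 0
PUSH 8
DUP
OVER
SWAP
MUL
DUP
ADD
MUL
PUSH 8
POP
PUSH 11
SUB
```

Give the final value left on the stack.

PUSH 6  : 6
STORE 0 : (empty)
PUSH 8  : 8
DUP     : 8 8
OVER    : 8 8 8
SWAP    : 8 8 8
MUL     : 8 64
DUP     : 8 64 64
ADD     : 8 128
MUL     : 1024
PUSH 8  : 1024 8
POP     : 1024
PUSH 11 : 1024 11
SUB     : 1013

1013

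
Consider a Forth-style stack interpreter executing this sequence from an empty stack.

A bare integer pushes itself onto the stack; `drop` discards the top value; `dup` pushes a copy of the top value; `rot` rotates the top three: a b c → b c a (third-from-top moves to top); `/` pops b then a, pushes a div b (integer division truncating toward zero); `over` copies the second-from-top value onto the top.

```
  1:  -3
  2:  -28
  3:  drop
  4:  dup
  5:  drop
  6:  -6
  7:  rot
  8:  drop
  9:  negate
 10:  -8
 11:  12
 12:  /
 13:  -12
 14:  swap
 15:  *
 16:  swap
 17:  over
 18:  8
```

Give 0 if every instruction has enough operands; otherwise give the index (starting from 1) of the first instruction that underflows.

7

-3    -3
-28   -3 -28
drop  -3
dup   -3 -3
drop  -3
-6    -3 -6
rot  — needs 3 operands, stack has 2 → underflow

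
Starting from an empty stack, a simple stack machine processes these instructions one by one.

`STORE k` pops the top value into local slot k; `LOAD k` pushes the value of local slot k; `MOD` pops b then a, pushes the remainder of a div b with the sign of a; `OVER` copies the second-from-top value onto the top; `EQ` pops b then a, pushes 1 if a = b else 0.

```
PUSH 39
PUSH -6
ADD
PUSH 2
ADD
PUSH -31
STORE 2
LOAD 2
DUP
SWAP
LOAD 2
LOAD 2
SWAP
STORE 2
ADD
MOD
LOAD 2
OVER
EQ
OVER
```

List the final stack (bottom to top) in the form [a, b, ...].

PUSH 39  -> [39]
PUSH -6  -> [39, -6]
ADD      -> [33]
PUSH 2   -> [33, 2]
ADD      -> [35]
PUSH -31 -> [35, -31]
STORE 2  -> [35]
LOAD 2   -> [35, -31]
DUP      -> [35, -31, -31]
SWAP     -> [35, -31, -31]
LOAD 2   -> [35, -31, -31, -31]
LOAD 2   -> [35, -31, -31, -31, -31]
SWAP     -> [35, -31, -31, -31, -31]
STORE 2  -> [35, -31, -31, -31]
ADD      -> [35, -31, -62]
MOD      -> [35, -31]
LOAD 2   -> [35, -31, -31]
OVER     -> [35, -31, -31, -31]
EQ       -> [35, -31, 1]
OVER     -> [35, -31, 1, -31]

[35, -31, 1, -31]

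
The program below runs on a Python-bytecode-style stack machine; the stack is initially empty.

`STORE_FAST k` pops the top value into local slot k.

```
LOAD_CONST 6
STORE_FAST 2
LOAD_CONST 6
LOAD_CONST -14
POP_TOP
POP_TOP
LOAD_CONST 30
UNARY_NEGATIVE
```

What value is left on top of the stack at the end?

LOAD_CONST 6   → 6
STORE_FAST 2   → (empty)
LOAD_CONST 6   → 6
LOAD_CONST -14 → 6 -14
POP_TOP        → 6
POP_TOP        → (empty)
LOAD_CONST 30  → 30
UNARY_NEGATIVE → -30

-30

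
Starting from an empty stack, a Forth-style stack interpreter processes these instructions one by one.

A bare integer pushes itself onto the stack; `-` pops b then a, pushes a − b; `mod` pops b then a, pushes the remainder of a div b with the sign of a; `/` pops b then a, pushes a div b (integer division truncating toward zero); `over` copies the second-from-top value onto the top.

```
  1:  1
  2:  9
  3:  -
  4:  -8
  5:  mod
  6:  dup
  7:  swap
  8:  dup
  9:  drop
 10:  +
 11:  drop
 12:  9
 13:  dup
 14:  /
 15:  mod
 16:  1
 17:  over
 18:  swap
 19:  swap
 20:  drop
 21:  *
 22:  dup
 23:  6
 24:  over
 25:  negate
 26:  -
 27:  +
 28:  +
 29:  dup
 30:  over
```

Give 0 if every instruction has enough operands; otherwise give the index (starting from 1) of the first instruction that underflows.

15

1     1
9     1 9
-     -8
-8    -8 -8
mod   0
dup   0 0
swap  0 0
dup   0 0 0
drop  0 0
+     0
drop  (empty)
9     9
dup   9 9
/     1
mod  — needs 2 operands, stack has 1 → underflow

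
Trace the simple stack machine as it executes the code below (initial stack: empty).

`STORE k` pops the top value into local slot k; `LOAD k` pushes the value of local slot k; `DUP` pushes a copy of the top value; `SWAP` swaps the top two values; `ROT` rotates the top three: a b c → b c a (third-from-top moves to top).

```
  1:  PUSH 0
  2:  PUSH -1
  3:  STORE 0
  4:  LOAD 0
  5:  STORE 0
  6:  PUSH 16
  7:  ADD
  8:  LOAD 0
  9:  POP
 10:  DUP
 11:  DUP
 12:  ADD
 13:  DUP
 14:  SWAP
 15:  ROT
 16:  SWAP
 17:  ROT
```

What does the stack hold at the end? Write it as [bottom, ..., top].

[16, 32, 32]

PUSH 0  -> 0
PUSH -1 -> 0 -1
STORE 0 -> 0
LOAD 0  -> 0 -1
STORE 0 -> 0
PUSH 16 -> 0 16
ADD     -> 16
LOAD 0  -> 16 -1
POP     -> 16
DUP     -> 16 16
DUP     -> 16 16 16
ADD     -> 16 32
DUP     -> 16 32 32
SWAP    -> 16 32 32
ROT     -> 32 32 16
SWAP    -> 32 16 32
ROT     -> 16 32 32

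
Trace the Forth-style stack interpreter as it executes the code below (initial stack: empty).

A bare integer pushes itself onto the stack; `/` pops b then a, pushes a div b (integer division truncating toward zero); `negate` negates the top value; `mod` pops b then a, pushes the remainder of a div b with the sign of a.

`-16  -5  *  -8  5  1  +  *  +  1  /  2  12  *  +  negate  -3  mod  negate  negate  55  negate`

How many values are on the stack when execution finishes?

-16    -> [-16]
-5     -> [-16, -5]
*      -> [80]
-8     -> [80, -8]
5      -> [80, -8, 5]
1      -> [80, -8, 5, 1]
+      -> [80, -8, 6]
*      -> [80, -48]
+      -> [32]
1      -> [32, 1]
/      -> [32]
2      -> [32, 2]
12     -> [32, 2, 12]
*      -> [32, 24]
+      -> [56]
negate -> [-56]
-3     -> [-56, -3]
mod    -> [-2]
negate -> [2]
negate -> [-2]
55     -> [-2, 55]
negate -> [-2, -55]

2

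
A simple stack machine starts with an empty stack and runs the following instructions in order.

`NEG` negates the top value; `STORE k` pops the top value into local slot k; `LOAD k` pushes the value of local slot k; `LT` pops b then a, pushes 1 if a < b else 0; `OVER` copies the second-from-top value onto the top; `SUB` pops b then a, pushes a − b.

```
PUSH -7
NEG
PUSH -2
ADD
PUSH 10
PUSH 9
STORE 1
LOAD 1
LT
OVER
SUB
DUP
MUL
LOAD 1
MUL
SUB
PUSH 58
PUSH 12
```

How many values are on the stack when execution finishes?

3

PUSH -7 → -7
NEG     → 7
PUSH -2 → 7 -2
ADD     → 5
PUSH 10 → 5 10
PUSH 9  → 5 10 9
STORE 1 → 5 10
LOAD 1  → 5 10 9
LT      → 5 0
OVER    → 5 0 5
SUB     → 5 -5
DUP     → 5 -5 -5
MUL     → 5 25
LOAD 1  → 5 25 9
MUL     → 5 225
SUB     → -220
PUSH 58 → -220 58
PUSH 12 → -220 58 12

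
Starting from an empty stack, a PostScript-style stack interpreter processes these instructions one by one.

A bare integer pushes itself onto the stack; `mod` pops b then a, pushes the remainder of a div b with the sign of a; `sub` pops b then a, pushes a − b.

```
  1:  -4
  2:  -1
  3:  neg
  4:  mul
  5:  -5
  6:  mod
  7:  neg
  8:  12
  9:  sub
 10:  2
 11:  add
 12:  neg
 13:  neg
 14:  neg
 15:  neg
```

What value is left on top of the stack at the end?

-4  → [-4]
-1  → [-4, -1]
neg → [-4, 1]
mul → [-4]
-5  → [-4, -5]
mod → [-4]
neg → [4]
12  → [4, 12]
sub → [-8]
2   → [-8, 2]
add → [-6]
neg → [6]
neg → [-6]
neg → [6]
neg → [-6]

-6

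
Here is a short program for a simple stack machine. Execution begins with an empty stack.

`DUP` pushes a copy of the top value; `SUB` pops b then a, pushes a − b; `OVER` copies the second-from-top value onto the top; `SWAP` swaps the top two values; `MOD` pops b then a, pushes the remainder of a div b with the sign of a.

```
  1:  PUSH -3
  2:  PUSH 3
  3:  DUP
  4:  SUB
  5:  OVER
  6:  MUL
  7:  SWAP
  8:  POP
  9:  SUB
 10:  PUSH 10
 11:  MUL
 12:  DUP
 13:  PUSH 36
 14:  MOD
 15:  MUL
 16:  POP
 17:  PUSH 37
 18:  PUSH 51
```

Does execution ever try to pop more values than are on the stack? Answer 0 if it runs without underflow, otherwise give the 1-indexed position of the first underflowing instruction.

PUSH -3 : [-3]
PUSH 3  : [-3, 3]
DUP     : [-3, 3, 3]
SUB     : [-3, 0]
OVER    : [-3, 0, -3]
MUL     : [-3, 0]
SWAP    : [0, -3]
POP     : [0]
SUB  — needs 2 operands, stack has 1 → underflow

9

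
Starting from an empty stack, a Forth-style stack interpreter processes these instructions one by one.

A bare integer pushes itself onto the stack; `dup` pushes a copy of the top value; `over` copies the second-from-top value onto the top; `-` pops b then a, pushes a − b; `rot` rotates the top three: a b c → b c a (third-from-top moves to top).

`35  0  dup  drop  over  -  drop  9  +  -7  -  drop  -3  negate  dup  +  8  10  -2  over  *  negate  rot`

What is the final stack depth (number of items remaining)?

35     : [35]
0      : [35, 0]
dup    : [35, 0, 0]
drop   : [35, 0]
over   : [35, 0, 35]
-      : [35, -35]
drop   : [35]
9      : [35, 9]
+      : [44]
-7     : [44, -7]
-      : [51]
drop   : []
-3     : [-3]
negate : [3]
dup    : [3, 3]
+      : [6]
8      : [6, 8]
10     : [6, 8, 10]
-2     : [6, 8, 10, -2]
over   : [6, 8, 10, -2, 10]
*      : [6, 8, 10, -20]
negate : [6, 8, 10, 20]
rot    : [6, 10, 20, 8]

4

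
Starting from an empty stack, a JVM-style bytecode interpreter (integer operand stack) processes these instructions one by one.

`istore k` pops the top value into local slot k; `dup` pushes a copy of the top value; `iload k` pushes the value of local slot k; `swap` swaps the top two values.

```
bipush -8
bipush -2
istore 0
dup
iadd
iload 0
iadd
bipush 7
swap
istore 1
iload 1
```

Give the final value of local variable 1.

-18

bipush -8 → -8
bipush -2 → -8 -2
istore 0  → -8
dup       → -8 -8
iadd      → -16
iload 0   → -16 -2
iadd      → -18
bipush 7  → -18 7
swap      → 7 -18
istore 1  → 7
iload 1   → 7 -18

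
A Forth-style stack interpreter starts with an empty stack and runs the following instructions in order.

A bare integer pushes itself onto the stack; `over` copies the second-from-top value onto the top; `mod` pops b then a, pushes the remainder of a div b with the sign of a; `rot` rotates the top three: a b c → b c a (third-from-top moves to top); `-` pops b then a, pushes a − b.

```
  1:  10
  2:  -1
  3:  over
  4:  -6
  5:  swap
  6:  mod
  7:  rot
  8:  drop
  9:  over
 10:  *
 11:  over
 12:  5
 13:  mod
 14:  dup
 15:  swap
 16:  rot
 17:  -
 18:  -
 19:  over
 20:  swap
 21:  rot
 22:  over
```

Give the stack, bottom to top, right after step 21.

10   : 10
-1   : 10 -1
over : 10 -1 10
-6   : 10 -1 10 -6
swap : 10 -1 -6 10
mod  : 10 -1 -6
rot  : -1 -6 10
drop : -1 -6
over : -1 -6 -1
*    : -1 6
over : -1 6 -1
5    : -1 6 -1 5
mod  : -1 6 -1
dup  : -1 6 -1 -1
swap : -1 6 -1 -1
rot  : -1 -1 -1 6
-    : -1 -1 -7
-    : -1 6
over : -1 6 -1
swap : -1 -1 6
rot  : -1 6 -1

[-1, 6, -1]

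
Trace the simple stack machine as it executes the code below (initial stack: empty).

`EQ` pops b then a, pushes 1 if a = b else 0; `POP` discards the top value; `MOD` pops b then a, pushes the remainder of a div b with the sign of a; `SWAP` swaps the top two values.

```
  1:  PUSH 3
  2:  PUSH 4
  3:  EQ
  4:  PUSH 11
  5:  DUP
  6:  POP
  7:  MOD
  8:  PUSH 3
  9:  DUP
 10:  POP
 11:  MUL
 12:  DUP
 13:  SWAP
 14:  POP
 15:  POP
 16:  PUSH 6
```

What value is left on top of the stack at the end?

6

PUSH 3  → [3]
PUSH 4  → [3, 4]
EQ      → [0]
PUSH 11 → [0, 11]
DUP     → [0, 11, 11]
POP     → [0, 11]
MOD     → [0]
PUSH 3  → [0, 3]
DUP     → [0, 3, 3]
POP     → [0, 3]
MUL     → [0]
DUP     → [0, 0]
SWAP    → [0, 0]
POP     → [0]
POP     → []
PUSH 6  → [6]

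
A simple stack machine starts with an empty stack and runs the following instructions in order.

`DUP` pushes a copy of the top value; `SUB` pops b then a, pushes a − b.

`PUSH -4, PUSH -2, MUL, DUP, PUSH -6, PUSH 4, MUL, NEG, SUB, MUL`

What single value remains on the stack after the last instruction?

PUSH -4 → -4
PUSH -2 → -4 -2
MUL     → 8
DUP     → 8 8
PUSH -6 → 8 8 -6
PUSH 4  → 8 8 -6 4
MUL     → 8 8 -24
NEG     → 8 8 24
SUB     → 8 -16
MUL     → -128

-128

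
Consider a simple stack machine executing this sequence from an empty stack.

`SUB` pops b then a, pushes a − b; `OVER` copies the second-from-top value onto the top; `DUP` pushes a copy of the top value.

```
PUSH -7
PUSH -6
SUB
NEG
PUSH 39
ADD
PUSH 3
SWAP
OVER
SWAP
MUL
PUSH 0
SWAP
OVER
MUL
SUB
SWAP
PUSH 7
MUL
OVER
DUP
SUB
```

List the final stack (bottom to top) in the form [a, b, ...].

[0, 21, 0]

PUSH -7 : [-7]
PUSH -6 : [-7, -6]
SUB     : [-1]
NEG     : [1]
PUSH 39 : [1, 39]
ADD     : [40]
PUSH 3  : [40, 3]
SWAP    : [3, 40]
OVER    : [3, 40, 3]
SWAP    : [3, 3, 40]
MUL     : [3, 120]
PUSH 0  : [3, 120, 0]
SWAP    : [3, 0, 120]
OVER    : [3, 0, 120, 0]
MUL     : [3, 0, 0]
SUB     : [3, 0]
SWAP    : [0, 3]
PUSH 7  : [0, 3, 7]
MUL     : [0, 21]
OVER    : [0, 21, 0]
DUP     : [0, 21, 0, 0]
SUB     : [0, 21, 0]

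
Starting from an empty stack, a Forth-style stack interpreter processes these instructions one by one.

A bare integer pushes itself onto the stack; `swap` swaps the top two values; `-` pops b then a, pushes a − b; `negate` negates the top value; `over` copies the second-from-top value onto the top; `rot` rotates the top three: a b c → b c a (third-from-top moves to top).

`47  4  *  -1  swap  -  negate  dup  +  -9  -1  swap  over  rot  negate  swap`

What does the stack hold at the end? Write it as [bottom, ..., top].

[378, -9, 1, -1]

47     : 47
4      : 47 4
*      : 188
-1     : 188 -1
swap   : -1 188
-      : -189
negate : 189
dup    : 189 189
+      : 378
-9     : 378 -9
-1     : 378 -9 -1
swap   : 378 -1 -9
over   : 378 -1 -9 -1
rot    : 378 -9 -1 -1
negate : 378 -9 -1 1
swap   : 378 -9 1 -1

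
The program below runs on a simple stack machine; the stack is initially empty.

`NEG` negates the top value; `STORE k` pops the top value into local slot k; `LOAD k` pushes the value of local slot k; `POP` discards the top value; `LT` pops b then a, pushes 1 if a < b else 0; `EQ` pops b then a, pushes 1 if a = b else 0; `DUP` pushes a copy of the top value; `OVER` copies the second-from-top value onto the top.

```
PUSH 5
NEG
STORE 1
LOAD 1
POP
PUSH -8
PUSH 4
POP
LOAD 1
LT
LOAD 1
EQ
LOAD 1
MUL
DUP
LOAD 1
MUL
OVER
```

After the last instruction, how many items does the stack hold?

3

PUSH 5   [5]
NEG      [-5]
STORE 1  []
LOAD 1   [-5]
POP      []
PUSH -8  [-8]
PUSH 4   [-8, 4]
POP      [-8]
LOAD 1   [-8, -5]
LT       [1]
LOAD 1   [1, -5]
EQ       [0]
LOAD 1   [0, -5]
MUL      [0]
DUP      [0, 0]
LOAD 1   [0, 0, -5]
MUL      [0, 0]
OVER     [0, 0, 0]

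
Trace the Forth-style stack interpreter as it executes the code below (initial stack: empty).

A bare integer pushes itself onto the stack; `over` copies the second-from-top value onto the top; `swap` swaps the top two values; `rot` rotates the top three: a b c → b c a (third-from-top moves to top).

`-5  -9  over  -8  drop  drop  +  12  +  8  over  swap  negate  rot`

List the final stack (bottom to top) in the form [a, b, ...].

-5      -5
-9      -5 -9
over    -5 -9 -5
-8      -5 -9 -5 -8
drop    -5 -9 -5
drop    -5 -9
+       -14
12      -14 12
+       -2
8       -2 8
over    -2 8 -2
swap    -2 -2 8
negate  -2 -2 -8
rot     -2 -8 -2

[-2, -8, -2]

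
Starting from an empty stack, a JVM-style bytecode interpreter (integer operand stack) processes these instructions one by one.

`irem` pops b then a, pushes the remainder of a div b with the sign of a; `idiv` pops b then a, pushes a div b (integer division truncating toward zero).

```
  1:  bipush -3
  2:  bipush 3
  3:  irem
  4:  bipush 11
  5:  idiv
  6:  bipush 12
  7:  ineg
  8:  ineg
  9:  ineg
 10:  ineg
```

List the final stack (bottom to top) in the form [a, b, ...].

bipush -3 → -3
bipush 3  → -3 3
irem      → 0
bipush 11 → 0 11
idiv      → 0
bipush 12 → 0 12
ineg      → 0 -12
ineg      → 0 12
ineg      → 0 -12
ineg      → 0 12

[0, 12]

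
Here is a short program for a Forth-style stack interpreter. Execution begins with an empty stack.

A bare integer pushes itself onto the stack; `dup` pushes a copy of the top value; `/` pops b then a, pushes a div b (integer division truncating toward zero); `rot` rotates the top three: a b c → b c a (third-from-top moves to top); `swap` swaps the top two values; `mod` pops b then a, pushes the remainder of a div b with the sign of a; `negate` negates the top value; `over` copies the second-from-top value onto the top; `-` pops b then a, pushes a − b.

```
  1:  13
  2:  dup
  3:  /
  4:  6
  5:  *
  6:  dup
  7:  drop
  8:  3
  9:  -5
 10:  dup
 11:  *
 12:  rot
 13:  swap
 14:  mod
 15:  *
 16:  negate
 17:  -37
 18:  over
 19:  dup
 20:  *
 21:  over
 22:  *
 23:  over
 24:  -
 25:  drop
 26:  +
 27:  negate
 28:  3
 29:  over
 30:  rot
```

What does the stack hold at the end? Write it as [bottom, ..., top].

13      [13]
dup     [13, 13]
/       [1]
6       [1, 6]
*       [6]
dup     [6, 6]
drop    [6]
3       [6, 3]
-5      [6, 3, -5]
dup     [6, 3, -5, -5]
*       [6, 3, 25]
rot     [3, 25, 6]
swap    [3, 6, 25]
mod     [3, 6]
*       [18]
negate  [-18]
-37     [-18, -37]
over    [-18, -37, -18]
dup     [-18, -37, -18, -18]
*       [-18, -37, 324]
over    [-18, -37, 324, -37]
*       [-18, -37, -11988]
over    [-18, -37, -11988, -37]
-       [-18, -37, -11951]
drop    [-18, -37]
+       [-55]
negate  [55]
3       [55, 3]
over    [55, 3, 55]
rot     [3, 55, 55]

[3, 55, 55]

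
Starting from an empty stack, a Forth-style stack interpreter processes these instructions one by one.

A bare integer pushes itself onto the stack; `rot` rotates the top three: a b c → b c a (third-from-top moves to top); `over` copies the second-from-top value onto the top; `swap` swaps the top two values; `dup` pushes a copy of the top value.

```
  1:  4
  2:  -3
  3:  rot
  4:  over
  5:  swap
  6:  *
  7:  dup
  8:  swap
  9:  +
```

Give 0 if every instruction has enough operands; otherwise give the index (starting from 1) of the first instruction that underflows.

4  -> [4]
-3 -> [4, -3]
rot  — needs 3 operands, stack has 2 → underflow

3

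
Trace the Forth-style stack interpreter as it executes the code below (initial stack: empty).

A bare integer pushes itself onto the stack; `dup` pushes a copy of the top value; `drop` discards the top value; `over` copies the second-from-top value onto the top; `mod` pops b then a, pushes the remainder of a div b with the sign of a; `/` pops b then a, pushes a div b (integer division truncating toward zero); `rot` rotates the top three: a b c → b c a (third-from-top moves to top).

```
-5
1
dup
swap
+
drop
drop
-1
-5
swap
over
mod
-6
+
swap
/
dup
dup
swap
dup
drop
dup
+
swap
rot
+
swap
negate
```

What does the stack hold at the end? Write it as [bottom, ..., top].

-5     : -5
1      : -5 1
dup    : -5 1 1
swap   : -5 1 1
+      : -5 2
drop   : -5
drop   : (empty)
-1     : -1
-5     : -1 -5
swap   : -5 -1
over   : -5 -1 -5
mod    : -5 -1
-6     : -5 -1 -6
+      : -5 -7
swap   : -7 -5
/      : 1
dup    : 1 1
dup    : 1 1 1
swap   : 1 1 1
dup    : 1 1 1 1
drop   : 1 1 1
dup    : 1 1 1 1
+      : 1 1 2
swap   : 1 2 1
rot    : 2 1 1
+      : 2 2
swap   : 2 2
negate : 2 -2

[2, -2]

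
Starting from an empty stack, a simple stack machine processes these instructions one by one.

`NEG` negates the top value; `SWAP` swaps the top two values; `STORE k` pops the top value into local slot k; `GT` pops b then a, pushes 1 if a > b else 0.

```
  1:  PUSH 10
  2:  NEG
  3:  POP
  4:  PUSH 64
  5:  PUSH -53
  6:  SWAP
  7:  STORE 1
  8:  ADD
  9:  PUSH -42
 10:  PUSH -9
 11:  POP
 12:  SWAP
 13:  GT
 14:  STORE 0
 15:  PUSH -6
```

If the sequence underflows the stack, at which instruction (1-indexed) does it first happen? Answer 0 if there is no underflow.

PUSH 10   10
NEG       -10
POP       (empty)
PUSH 64   64
PUSH -53  64 -53
SWAP      -53 64
STORE 1   -53
ADD  — needs 2 operands, stack has 1 → underflow

8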